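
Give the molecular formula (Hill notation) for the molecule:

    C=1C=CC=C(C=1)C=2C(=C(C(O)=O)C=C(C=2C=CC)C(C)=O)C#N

Heavy atoms from the SMILES: 19 C, 1 N, 3 O.
Implicit hydrogens by atom environment:
  6 × C (aromatic): 1 H each → 6
  6 × C (aromatic): no H
  3 × C: no H
  2 × C: 3 H each → 6
  2 × C: 1 H each → 2
  2 × O: no H
  1 × N: no H
  1 × O: 1 H
  Total hydrogens = 15.
Molecular formula: C19H15NO3

C19H15NO3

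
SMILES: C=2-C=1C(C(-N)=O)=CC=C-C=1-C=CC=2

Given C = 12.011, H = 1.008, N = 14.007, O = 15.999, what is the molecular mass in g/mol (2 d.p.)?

Molecular formula: C11H9NO.
M = 11×12.011 + 9×1.008 + 1×14.007 + 1×15.999 = 171.20 g/mol.

171.20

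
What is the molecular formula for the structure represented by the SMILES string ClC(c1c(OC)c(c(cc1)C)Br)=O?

Heavy atoms from the SMILES: 1 Br, 9 C, 1 Cl, 2 O.
Implicit hydrogens by atom environment:
  4 × C (aromatic): no H
  2 × C: 3 H each → 6
  2 × C (aromatic): 1 H each → 2
  2 × O: no H
  1 × Br: no H
  1 × C: no H
  1 × Cl: no H
  Total hydrogens = 8.
Molecular formula: C9H8BrClO2

C9H8BrClO2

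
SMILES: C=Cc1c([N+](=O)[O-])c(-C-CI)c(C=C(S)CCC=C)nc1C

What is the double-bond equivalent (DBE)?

8

Molecular formula from the SMILES: C16H19IN2O2S.
DoU = (2C + 2 + N − H − X)/2 = (2·16 + 2 + 2 − 19 − 1)/2 = 16/2 = 8.
(Structurally: 1 ring(s) + 7 π bond(s) = 8.)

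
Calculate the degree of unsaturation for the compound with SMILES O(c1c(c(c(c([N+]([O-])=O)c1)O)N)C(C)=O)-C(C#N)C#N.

10

Molecular formula from the SMILES: C11H8N4O5.
DoU = (2C + 2 + N − H − X)/2 = (2·11 + 2 + 4 − 8 − 0)/2 = 20/2 = 10.
(Structurally: 1 ring(s) + 9 π bond(s) = 10.)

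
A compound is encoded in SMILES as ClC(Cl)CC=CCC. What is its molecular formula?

Heavy atoms from the SMILES: 6 C, 2 Cl.
Implicit hydrogens by atom environment:
  3 × C: 1 H each → 3
  2 × C: 2 H each → 4
  2 × Cl: no H
  1 × C: 3 H
  Total hydrogens = 10.
Molecular formula: C6H10Cl2

C6H10Cl2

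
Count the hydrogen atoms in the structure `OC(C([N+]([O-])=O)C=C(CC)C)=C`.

Hydrogens are implicit in SMILES; fill each atom to its normal valence:
  2 × C: 3 H each → 6
  2 × C: 2 H each → 4
  2 × C: 1 H each → 2
  2 × C: no H
  1 × N (charge +1): no H
  1 × O: 1 H
  1 × O: no H
  1 × O (charge -1): no H
  Total hydrogens = 13.

13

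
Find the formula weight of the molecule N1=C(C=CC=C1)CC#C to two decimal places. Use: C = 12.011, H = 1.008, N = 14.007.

Molecular formula: C8H7N.
M = 8×12.011 + 7×1.008 + 1×14.007 = 117.15 g/mol.

117.15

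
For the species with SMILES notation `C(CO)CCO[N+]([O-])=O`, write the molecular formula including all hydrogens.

Heavy atoms from the SMILES: 4 C, 1 N, 4 O.
Implicit hydrogens by atom environment:
  4 × C: 2 H each → 8
  2 × O: no H
  1 × N (charge +1): no H
  1 × O: 1 H
  1 × O (charge -1): no H
  Total hydrogens = 9.
Molecular formula: C4H9NO4

C4H9NO4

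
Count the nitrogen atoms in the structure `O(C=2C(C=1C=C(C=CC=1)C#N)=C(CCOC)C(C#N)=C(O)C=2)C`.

2

The symbol for nitrogen appears 2 times in the SMILES.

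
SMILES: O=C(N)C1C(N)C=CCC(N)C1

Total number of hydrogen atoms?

15

Hydrogens are implicit in SMILES; fill each atom to its normal valence:
  5 × C: 1 H each → 5
  3 × N: 2 H each → 6
  2 × C: 2 H each → 4
  1 × C: no H
  1 × O: no H
  Total hydrogens = 15.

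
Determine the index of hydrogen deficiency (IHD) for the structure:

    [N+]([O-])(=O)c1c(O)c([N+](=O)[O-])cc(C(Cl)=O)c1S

7

Molecular formula from the SMILES: C7H3ClN2O6S.
DoU = (2C + 2 + N − H − X)/2 = (2·7 + 2 + 2 − 3 − 1)/2 = 14/2 = 7.
(Structurally: 1 ring(s) + 6 π bond(s) = 7.)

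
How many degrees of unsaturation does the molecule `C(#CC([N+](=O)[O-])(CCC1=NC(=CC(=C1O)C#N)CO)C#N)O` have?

11

Molecular formula from the SMILES: C13H10N4O5.
DoU = (2C + 2 + N − H − X)/2 = (2·13 + 2 + 4 − 10 − 0)/2 = 22/2 = 11.
(Structurally: 1 ring(s) + 10 π bond(s) = 11.)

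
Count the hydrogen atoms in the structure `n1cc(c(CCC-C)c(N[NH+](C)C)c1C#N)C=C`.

21

Hydrogens are implicit in SMILES; fill each atom to its normal valence:
  4 × C: 2 H each → 8
  4 × C (aromatic): no H
  3 × C: 3 H each → 9
  1 × C (aromatic): 1 H
  1 × C: 1 H
  1 × C: no H
  1 × N: 1 H
  1 × N (charge +1): 1 H
  1 × N (aromatic): no H
  1 × N: no H
  Total hydrogens = 21.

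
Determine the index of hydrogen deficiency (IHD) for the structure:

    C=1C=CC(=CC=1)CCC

4

Molecular formula from the SMILES: C9H12.
DoU = (2C + 2 + N − H − X)/2 = (2·9 + 2 + 0 − 12 − 0)/2 = 8/2 = 4.
(Structurally: 1 ring(s) + 3 π bond(s) = 4.)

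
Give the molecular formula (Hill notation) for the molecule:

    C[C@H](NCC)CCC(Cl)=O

C7H14ClNO

Heavy atoms from the SMILES: 7 C, 1 Cl, 1 N, 1 O.
Implicit hydrogens by atom environment:
  3 × C: 2 H each → 6
  2 × C: 3 H each → 6
  1 × C: 1 H
  1 × C: no H
  1 × Cl: no H
  1 × N: 1 H
  1 × O: no H
  Total hydrogens = 14.
Molecular formula: C7H14ClNO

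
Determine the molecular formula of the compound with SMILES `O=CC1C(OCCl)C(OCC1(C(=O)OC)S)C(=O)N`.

Heavy atoms from the SMILES: 10 C, 1 Cl, 1 N, 6 O, 1 S.
Implicit hydrogens by atom environment:
  6 × O: no H
  4 × C: 1 H each → 4
  3 × C: no H
  2 × C: 2 H each → 4
  1 × C: 3 H
  1 × Cl: no H
  1 × N: 2 H
  1 × S: 1 H
  Total hydrogens = 14.
Molecular formula: C10H14ClNO6S

C10H14ClNO6S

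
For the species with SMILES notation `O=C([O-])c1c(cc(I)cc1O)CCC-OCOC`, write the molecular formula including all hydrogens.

C12H14IO5-

Heavy atoms from the SMILES: 12 C, 1 I, 5 O.
Implicit hydrogens by atom environment:
  4 × C: 2 H each → 8
  4 × C (aromatic): no H
  3 × O: no H
  2 × C (aromatic): 1 H each → 2
  1 × C: 3 H
  1 × C: no H
  1 × I: no H
  1 × O: 1 H
  1 × O (charge -1): no H
  Total hydrogens = 14.
Net charge -1.
Molecular formula: C12H14IO5-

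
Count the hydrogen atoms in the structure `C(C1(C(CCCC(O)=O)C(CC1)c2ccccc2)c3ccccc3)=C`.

Hydrogens are implicit in SMILES; fill each atom to its normal valence:
  10 × C (aromatic): 1 H each → 10
  6 × C: 2 H each → 12
  3 × C: 1 H each → 3
  2 × C: no H
  2 × C (aromatic): no H
  1 × O: 1 H
  1 × O: no H
  Total hydrogens = 26.

26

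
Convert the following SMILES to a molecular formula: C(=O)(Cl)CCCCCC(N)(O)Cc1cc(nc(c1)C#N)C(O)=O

Heavy atoms from the SMILES: 15 C, 1 Cl, 3 N, 4 O.
Implicit hydrogens by atom environment:
  6 × C: 2 H each → 12
  4 × C: no H
  3 × C (aromatic): no H
  2 × C (aromatic): 1 H each → 2
  2 × O: 1 H each → 2
  2 × O: no H
  1 × Cl: no H
  1 × N: 2 H
  1 × N (aromatic): no H
  1 × N: no H
  Total hydrogens = 18.
Molecular formula: C15H18ClN3O4

C15H18ClN3O4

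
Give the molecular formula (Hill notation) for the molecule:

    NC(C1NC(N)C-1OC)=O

Heavy atoms from the SMILES: 5 C, 3 N, 2 O.
Implicit hydrogens by atom environment:
  3 × C: 1 H each → 3
  2 × N: 2 H each → 4
  2 × O: no H
  1 × C: 3 H
  1 × C: no H
  1 × N: 1 H
  Total hydrogens = 11.
Molecular formula: C5H11N3O2

C5H11N3O2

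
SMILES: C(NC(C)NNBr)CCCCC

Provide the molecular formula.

C8H20BrN3

Heavy atoms from the SMILES: 1 Br, 8 C, 3 N.
Implicit hydrogens by atom environment:
  5 × C: 2 H each → 10
  3 × N: 1 H each → 3
  2 × C: 3 H each → 6
  1 × Br: no H
  1 × C: 1 H
  Total hydrogens = 20.
Molecular formula: C8H20BrN3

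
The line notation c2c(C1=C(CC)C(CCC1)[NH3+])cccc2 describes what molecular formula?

Heavy atoms from the SMILES: 14 C, 1 N.
Implicit hydrogens by atom environment:
  5 × C (aromatic): 1 H each → 5
  4 × C: 2 H each → 8
  2 × C: no H
  1 × C: 3 H
  1 × C: 1 H
  1 × C (aromatic): no H
  1 × N (charge +1): 3 H
  Total hydrogens = 20.
Net charge +1.
Molecular formula: C14H20N+

C14H20N+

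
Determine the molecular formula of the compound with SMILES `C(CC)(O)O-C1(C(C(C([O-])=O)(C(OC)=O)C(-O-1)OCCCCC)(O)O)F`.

C15H24FO10-

Heavy atoms from the SMILES: 15 C, 1 F, 10 O.
Implicit hydrogens by atom environment:
  6 × O: no H
  5 × C: 2 H each → 10
  5 × C: no H
  3 × C: 3 H each → 9
  3 × O: 1 H each → 3
  2 × C: 1 H each → 2
  1 × F: no H
  1 × O (charge -1): no H
  Total hydrogens = 24.
Net charge -1.
Molecular formula: C15H24FO10-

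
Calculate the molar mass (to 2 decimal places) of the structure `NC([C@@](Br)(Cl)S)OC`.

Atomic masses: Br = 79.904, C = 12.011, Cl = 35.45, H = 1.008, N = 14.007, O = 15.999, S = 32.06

220.51

Molecular formula: C3H7BrClNOS.
M = 1×79.904 + 3×12.011 + 1×35.45 + 7×1.008 + 1×14.007 + 1×15.999 + 1×32.06 = 220.51 g/mol.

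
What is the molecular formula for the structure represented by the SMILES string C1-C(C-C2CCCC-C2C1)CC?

Heavy atoms from the SMILES: 12 C.
Implicit hydrogens by atom environment:
  8 × C: 2 H each → 16
  3 × C: 1 H each → 3
  1 × C: 3 H
  Total hydrogens = 22.
Molecular formula: C12H22

C12H22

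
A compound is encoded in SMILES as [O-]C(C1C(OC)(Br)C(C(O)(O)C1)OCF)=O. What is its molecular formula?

Heavy atoms from the SMILES: 1 Br, 8 C, 1 F, 6 O.
Implicit hydrogens by atom environment:
  3 × C: no H
  3 × O: no H
  2 × C: 2 H each → 4
  2 × C: 1 H each → 2
  2 × O: 1 H each → 2
  1 × Br: no H
  1 × C: 3 H
  1 × F: no H
  1 × O (charge -1): no H
  Total hydrogens = 11.
Net charge -1.
Molecular formula: C8H11BrFO6-

C8H11BrFO6-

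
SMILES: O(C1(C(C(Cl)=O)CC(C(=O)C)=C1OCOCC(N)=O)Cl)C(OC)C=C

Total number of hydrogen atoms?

Hydrogens are implicit in SMILES; fill each atom to its normal valence:
  7 × O: no H
  6 × C: no H
  4 × C: 2 H each → 8
  3 × C: 1 H each → 3
  2 × C: 3 H each → 6
  2 × Cl: no H
  1 × N: 2 H
  Total hydrogens = 19.

19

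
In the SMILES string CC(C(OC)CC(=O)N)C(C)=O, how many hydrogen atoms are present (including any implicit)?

Hydrogens are implicit in SMILES; fill each atom to its normal valence:
  3 × C: 3 H each → 9
  3 × O: no H
  2 × C: 1 H each → 2
  2 × C: no H
  1 × C: 2 H
  1 × N: 2 H
  Total hydrogens = 15.

15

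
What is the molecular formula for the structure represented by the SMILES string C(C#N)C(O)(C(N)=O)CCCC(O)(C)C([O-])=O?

Heavy atoms from the SMILES: 10 C, 2 N, 5 O.
Implicit hydrogens by atom environment:
  5 × C: no H
  4 × C: 2 H each → 8
  2 × O: 1 H each → 2
  2 × O: no H
  1 × C: 3 H
  1 × N: 2 H
  1 × N: no H
  1 × O (charge -1): no H
  Total hydrogens = 15.
Net charge -1.
Molecular formula: C10H15N2O5-

C10H15N2O5-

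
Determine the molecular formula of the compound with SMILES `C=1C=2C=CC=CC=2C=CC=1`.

Heavy atoms from the SMILES: 10 C.
Implicit hydrogens by atom environment:
  8 × C (aromatic): 1 H each → 8
  2 × C (aromatic): no H
  Total hydrogens = 8.
Molecular formula: C10H8

C10H8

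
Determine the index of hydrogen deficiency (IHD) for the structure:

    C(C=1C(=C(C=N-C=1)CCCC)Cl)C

Molecular formula from the SMILES: C11H16ClN.
DoU = (2C + 2 + N − H − X)/2 = (2·11 + 2 + 1 − 16 − 1)/2 = 8/2 = 4.
(Structurally: 1 ring(s) + 3 π bond(s) = 4.)

4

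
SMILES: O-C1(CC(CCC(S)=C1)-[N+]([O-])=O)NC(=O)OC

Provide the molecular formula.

C9H14N2O5S

Heavy atoms from the SMILES: 9 C, 2 N, 5 O, 1 S.
Implicit hydrogens by atom environment:
  3 × C: 2 H each → 6
  3 × C: no H
  3 × O: no H
  2 × C: 1 H each → 2
  1 × C: 3 H
  1 × N: 1 H
  1 × N (charge +1): no H
  1 × O: 1 H
  1 × O (charge -1): no H
  1 × S: 1 H
  Total hydrogens = 14.
Molecular formula: C9H14N2O5S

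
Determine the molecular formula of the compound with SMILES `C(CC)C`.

C4H10

Heavy atoms from the SMILES: 4 C.
Implicit hydrogens by atom environment:
  2 × C: 3 H each → 6
  2 × C: 2 H each → 4
  Total hydrogens = 10.
Molecular formula: C4H10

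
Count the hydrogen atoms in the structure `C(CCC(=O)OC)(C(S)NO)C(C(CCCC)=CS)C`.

27

Hydrogens are implicit in SMILES; fill each atom to its normal valence:
  5 × C: 2 H each → 10
  4 × C: 1 H each → 4
  3 × C: 3 H each → 9
  2 × C: no H
  2 × O: no H
  2 × S: 1 H each → 2
  1 × N: 1 H
  1 × O: 1 H
  Total hydrogens = 27.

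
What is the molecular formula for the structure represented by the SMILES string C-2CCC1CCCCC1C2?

C10H18

Heavy atoms from the SMILES: 10 C.
Implicit hydrogens by atom environment:
  8 × C: 2 H each → 16
  2 × C: 1 H each → 2
  Total hydrogens = 18.
Molecular formula: C10H18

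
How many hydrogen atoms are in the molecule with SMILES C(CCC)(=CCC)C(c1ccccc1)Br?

Hydrogens are implicit in SMILES; fill each atom to its normal valence:
  5 × C (aromatic): 1 H each → 5
  3 × C: 2 H each → 6
  2 × C: 3 H each → 6
  2 × C: 1 H each → 2
  1 × Br: no H
  1 × C: no H
  1 × C (aromatic): no H
  Total hydrogens = 19.

19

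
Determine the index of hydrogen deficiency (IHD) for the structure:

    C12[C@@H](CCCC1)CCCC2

2

Molecular formula from the SMILES: C10H18.
DoU = (2C + 2 + N − H − X)/2 = (2·10 + 2 + 0 − 18 − 0)/2 = 4/2 = 2.
(Structurally: 2 ring(s) + 0 π bond(s) = 2.)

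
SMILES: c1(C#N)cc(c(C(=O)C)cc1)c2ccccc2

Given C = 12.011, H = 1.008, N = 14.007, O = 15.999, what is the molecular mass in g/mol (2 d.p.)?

221.26

Molecular formula: C15H11NO.
M = 15×12.011 + 11×1.008 + 1×14.007 + 1×15.999 = 221.26 g/mol.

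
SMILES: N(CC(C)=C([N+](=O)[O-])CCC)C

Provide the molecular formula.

C8H16N2O2

Heavy atoms from the SMILES: 8 C, 2 N, 2 O.
Implicit hydrogens by atom environment:
  3 × C: 3 H each → 9
  3 × C: 2 H each → 6
  2 × C: no H
  1 × N: 1 H
  1 × N (charge +1): no H
  1 × O: no H
  1 × O (charge -1): no H
  Total hydrogens = 16.
Molecular formula: C8H16N2O2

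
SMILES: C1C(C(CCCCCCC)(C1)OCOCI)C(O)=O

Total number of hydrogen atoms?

Hydrogens are implicit in SMILES; fill each atom to its normal valence:
  10 × C: 2 H each → 20
  3 × O: no H
  2 × C: no H
  1 × C: 3 H
  1 × C: 1 H
  1 × I: no H
  1 × O: 1 H
  Total hydrogens = 25.

25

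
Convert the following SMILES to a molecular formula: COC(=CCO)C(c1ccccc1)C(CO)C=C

C15H20O3

Heavy atoms from the SMILES: 15 C, 3 O.
Implicit hydrogens by atom environment:
  5 × C (aromatic): 1 H each → 5
  4 × C: 1 H each → 4
  3 × C: 2 H each → 6
  2 × O: 1 H each → 2
  1 × C: 3 H
  1 × C: no H
  1 × C (aromatic): no H
  1 × O: no H
  Total hydrogens = 20.
Molecular formula: C15H20O3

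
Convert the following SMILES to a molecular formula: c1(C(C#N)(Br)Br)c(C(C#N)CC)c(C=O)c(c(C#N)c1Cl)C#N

C15H7Br2ClN4O

Heavy atoms from the SMILES: 2 Br, 15 C, 1 Cl, 4 N, 1 O.
Implicit hydrogens by atom environment:
  6 × C (aromatic): no H
  5 × C: no H
  4 × N: no H
  2 × Br: no H
  2 × C: 1 H each → 2
  1 × C: 3 H
  1 × C: 2 H
  1 × Cl: no H
  1 × O: no H
  Total hydrogens = 7.
Molecular formula: C15H7Br2ClN4O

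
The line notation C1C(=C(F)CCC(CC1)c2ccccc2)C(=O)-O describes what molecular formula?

Heavy atoms from the SMILES: 15 C, 1 F, 2 O.
Implicit hydrogens by atom environment:
  5 × C: 2 H each → 10
  5 × C (aromatic): 1 H each → 5
  3 × C: no H
  1 × C: 1 H
  1 × C (aromatic): no H
  1 × F: no H
  1 × O: 1 H
  1 × O: no H
  Total hydrogens = 17.
Molecular formula: C15H17FO2

C15H17FO2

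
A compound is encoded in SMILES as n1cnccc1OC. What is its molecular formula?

C5H6N2O

Heavy atoms from the SMILES: 5 C, 2 N, 1 O.
Implicit hydrogens by atom environment:
  3 × C (aromatic): 1 H each → 3
  2 × N (aromatic): no H
  1 × C: 3 H
  1 × C (aromatic): no H
  1 × O: no H
  Total hydrogens = 6.
Molecular formula: C5H6N2O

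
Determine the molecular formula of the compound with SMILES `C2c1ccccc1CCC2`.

C10H12

Heavy atoms from the SMILES: 10 C.
Implicit hydrogens by atom environment:
  4 × C: 2 H each → 8
  4 × C (aromatic): 1 H each → 4
  2 × C (aromatic): no H
  Total hydrogens = 12.
Molecular formula: C10H12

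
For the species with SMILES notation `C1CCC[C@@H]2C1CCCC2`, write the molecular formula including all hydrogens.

C10H18

Heavy atoms from the SMILES: 10 C.
Implicit hydrogens by atom environment:
  8 × C: 2 H each → 16
  2 × C: 1 H each → 2
  Total hydrogens = 18.
Molecular formula: C10H18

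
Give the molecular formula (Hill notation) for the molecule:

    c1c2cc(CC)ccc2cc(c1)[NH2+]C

Heavy atoms from the SMILES: 13 C, 1 N.
Implicit hydrogens by atom environment:
  6 × C (aromatic): 1 H each → 6
  4 × C (aromatic): no H
  2 × C: 3 H each → 6
  1 × C: 2 H
  1 × N (charge +1): 2 H
  Total hydrogens = 16.
Net charge +1.
Molecular formula: C13H16N+

C13H16N+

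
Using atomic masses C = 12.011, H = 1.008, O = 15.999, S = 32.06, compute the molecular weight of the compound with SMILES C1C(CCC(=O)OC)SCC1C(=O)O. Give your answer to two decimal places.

Molecular formula: C9H14O4S.
M = 9×12.011 + 14×1.008 + 4×15.999 + 1×32.06 = 218.27 g/mol.

218.27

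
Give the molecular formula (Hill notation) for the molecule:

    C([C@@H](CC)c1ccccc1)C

Heavy atoms from the SMILES: 11 C.
Implicit hydrogens by atom environment:
  5 × C (aromatic): 1 H each → 5
  2 × C: 3 H each → 6
  2 × C: 2 H each → 4
  1 × C: 1 H
  1 × C (aromatic): no H
  Total hydrogens = 16.
Molecular formula: C11H16

C11H16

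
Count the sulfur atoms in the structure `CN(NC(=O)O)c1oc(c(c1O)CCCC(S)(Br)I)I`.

1

The symbol for sulfur appears 1 time in the SMILES.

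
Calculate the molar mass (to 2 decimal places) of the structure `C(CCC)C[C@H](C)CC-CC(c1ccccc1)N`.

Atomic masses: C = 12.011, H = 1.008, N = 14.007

247.43

Molecular formula: C17H29N.
M = 17×12.011 + 29×1.008 + 1×14.007 = 247.43 g/mol.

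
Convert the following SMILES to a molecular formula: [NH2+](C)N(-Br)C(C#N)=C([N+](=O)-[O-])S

Heavy atoms from the SMILES: 1 Br, 4 C, 4 N, 2 O, 1 S.
Implicit hydrogens by atom environment:
  3 × C: no H
  2 × N: no H
  1 × Br: no H
  1 × C: 3 H
  1 × N (charge +1): 2 H
  1 × N (charge +1): no H
  1 × O: no H
  1 × O (charge -1): no H
  1 × S: 1 H
  Total hydrogens = 6.
Net charge +1.
Molecular formula: C4H6BrN4O2S+

C4H6BrN4O2S+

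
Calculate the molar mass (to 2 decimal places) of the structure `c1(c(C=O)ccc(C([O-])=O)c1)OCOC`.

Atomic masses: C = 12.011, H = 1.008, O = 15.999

Molecular formula: C10H9O5-.
M = 10×12.011 + 9×1.008 + 5×15.999 = 209.18 g/mol.

209.18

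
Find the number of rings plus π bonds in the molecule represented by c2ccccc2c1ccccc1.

8

Molecular formula from the SMILES: C12H10.
DoU = (2C + 2 + N − H − X)/2 = (2·12 + 2 + 0 − 10 − 0)/2 = 16/2 = 8.
(Structurally: 2 ring(s) + 6 π bond(s) = 8.)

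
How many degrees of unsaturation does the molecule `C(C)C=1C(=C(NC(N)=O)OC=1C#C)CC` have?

6

Molecular formula from the SMILES: C11H14N2O2.
DoU = (2C + 2 + N − H − X)/2 = (2·11 + 2 + 2 − 14 − 0)/2 = 12/2 = 6.
(Structurally: 1 ring(s) + 5 π bond(s) = 6.)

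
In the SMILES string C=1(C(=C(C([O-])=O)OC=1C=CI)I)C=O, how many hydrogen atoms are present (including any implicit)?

Hydrogens are implicit in SMILES; fill each atom to its normal valence:
  4 × C (aromatic): no H
  3 × C: 1 H each → 3
  2 × I: no H
  2 × O: no H
  1 × C: no H
  1 × O (aromatic): no H
  1 × O (charge -1): no H
  Total hydrogens = 3.

3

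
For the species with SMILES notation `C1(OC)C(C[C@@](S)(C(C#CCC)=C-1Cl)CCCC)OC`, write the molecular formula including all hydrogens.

Heavy atoms from the SMILES: 16 C, 1 Cl, 2 O, 1 S.
Implicit hydrogens by atom environment:
  5 × C: 2 H each → 10
  5 × C: no H
  4 × C: 3 H each → 12
  2 × C: 1 H each → 2
  2 × O: no H
  1 × Cl: no H
  1 × S: 1 H
  Total hydrogens = 25.
Molecular formula: C16H25ClO2S

C16H25ClO2S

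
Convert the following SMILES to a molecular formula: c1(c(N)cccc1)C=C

Heavy atoms from the SMILES: 8 C, 1 N.
Implicit hydrogens by atom environment:
  4 × C (aromatic): 1 H each → 4
  2 × C (aromatic): no H
  1 × C: 2 H
  1 × C: 1 H
  1 × N: 2 H
  Total hydrogens = 9.
Molecular formula: C8H9N

C8H9N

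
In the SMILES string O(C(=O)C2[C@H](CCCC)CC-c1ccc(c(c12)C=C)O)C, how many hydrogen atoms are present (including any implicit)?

Hydrogens are implicit in SMILES; fill each atom to its normal valence:
  6 × C: 2 H each → 12
  4 × C (aromatic): no H
  3 × C: 1 H each → 3
  2 × C: 3 H each → 6
  2 × C (aromatic): 1 H each → 2
  2 × O: no H
  1 × C: no H
  1 × O: 1 H
  Total hydrogens = 24.

24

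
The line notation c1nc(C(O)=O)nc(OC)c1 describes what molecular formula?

C6H6N2O3

Heavy atoms from the SMILES: 6 C, 2 N, 3 O.
Implicit hydrogens by atom environment:
  2 × C (aromatic): 1 H each → 2
  2 × C (aromatic): no H
  2 × N (aromatic): no H
  2 × O: no H
  1 × C: 3 H
  1 × C: no H
  1 × O: 1 H
  Total hydrogens = 6.
Molecular formula: C6H6N2O3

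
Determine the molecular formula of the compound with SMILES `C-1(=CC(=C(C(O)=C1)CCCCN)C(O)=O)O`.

Heavy atoms from the SMILES: 11 C, 1 N, 4 O.
Implicit hydrogens by atom environment:
  4 × C: 2 H each → 8
  4 × C (aromatic): no H
  3 × O: 1 H each → 3
  2 × C (aromatic): 1 H each → 2
  1 × C: no H
  1 × N: 2 H
  1 × O: no H
  Total hydrogens = 15.
Molecular formula: C11H15NO4

C11H15NO4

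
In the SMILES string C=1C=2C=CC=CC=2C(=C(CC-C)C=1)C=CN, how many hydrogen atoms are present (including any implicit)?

Hydrogens are implicit in SMILES; fill each atom to its normal valence:
  6 × C (aromatic): 1 H each → 6
  4 × C (aromatic): no H
  2 × C: 2 H each → 4
  2 × C: 1 H each → 2
  1 × C: 3 H
  1 × N: 2 H
  Total hydrogens = 17.

17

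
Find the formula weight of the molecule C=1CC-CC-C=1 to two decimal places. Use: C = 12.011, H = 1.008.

82.15

Molecular formula: C6H10.
M = 6×12.011 + 10×1.008 = 82.15 g/mol.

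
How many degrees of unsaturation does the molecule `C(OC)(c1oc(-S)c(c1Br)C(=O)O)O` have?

Molecular formula from the SMILES: C7H7BrO5S.
DoU = (2C + 2 + N − H − X)/2 = (2·7 + 2 + 0 − 7 − 1)/2 = 8/2 = 4.
(Structurally: 1 ring(s) + 3 π bond(s) = 4.)

4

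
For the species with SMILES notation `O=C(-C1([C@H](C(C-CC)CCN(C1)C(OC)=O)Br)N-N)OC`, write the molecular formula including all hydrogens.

Heavy atoms from the SMILES: 1 Br, 13 C, 3 N, 4 O.
Implicit hydrogens by atom environment:
  5 × C: 2 H each → 10
  4 × O: no H
  3 × C: 3 H each → 9
  3 × C: no H
  2 × C: 1 H each → 2
  1 × Br: no H
  1 × N: 2 H
  1 × N: 1 H
  1 × N: no H
  Total hydrogens = 24.
Molecular formula: C13H24BrN3O4

C13H24BrN3O4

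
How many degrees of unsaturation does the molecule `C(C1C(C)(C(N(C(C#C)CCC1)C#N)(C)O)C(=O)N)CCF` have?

Molecular formula from the SMILES: C16H24FN3O2.
DoU = (2C + 2 + N − H − X)/2 = (2·16 + 2 + 3 − 24 − 1)/2 = 12/2 = 6.
(Structurally: 1 ring(s) + 5 π bond(s) = 6.)

6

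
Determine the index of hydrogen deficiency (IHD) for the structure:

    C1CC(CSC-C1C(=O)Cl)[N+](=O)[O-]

3

Molecular formula from the SMILES: C7H10ClNO3S.
DoU = (2C + 2 + N − H − X)/2 = (2·7 + 2 + 1 − 10 − 1)/2 = 6/2 = 3.
(Structurally: 1 ring(s) + 2 π bond(s) = 3.)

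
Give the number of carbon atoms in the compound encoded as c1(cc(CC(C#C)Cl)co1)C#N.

9

The symbol for carbon appears 9 times in the SMILES. Lowercase c denotes aromatic carbon and counts toward C.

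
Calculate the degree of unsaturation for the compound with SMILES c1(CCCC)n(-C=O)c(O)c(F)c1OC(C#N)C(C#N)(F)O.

8

Molecular formula from the SMILES: C13H13F2N3O4.
DoU = (2C + 2 + N − H − X)/2 = (2·13 + 2 + 3 − 13 − 2)/2 = 16/2 = 8.
(Structurally: 1 ring(s) + 7 π bond(s) = 8.)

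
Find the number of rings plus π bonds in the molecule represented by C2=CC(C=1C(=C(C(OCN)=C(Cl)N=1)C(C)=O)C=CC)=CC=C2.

Molecular formula from the SMILES: C17H17ClN2O2.
DoU = (2C + 2 + N − H − X)/2 = (2·17 + 2 + 2 − 17 − 1)/2 = 20/2 = 10.
(Structurally: 2 ring(s) + 8 π bond(s) = 10.)

10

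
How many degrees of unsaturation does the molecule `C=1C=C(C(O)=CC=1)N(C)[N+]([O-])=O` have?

5

Molecular formula from the SMILES: C7H8N2O3.
DoU = (2C + 2 + N − H − X)/2 = (2·7 + 2 + 2 − 8 − 0)/2 = 10/2 = 5.
(Structurally: 1 ring(s) + 4 π bond(s) = 5.)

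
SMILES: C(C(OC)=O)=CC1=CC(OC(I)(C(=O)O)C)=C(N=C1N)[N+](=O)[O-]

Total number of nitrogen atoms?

3

The symbol for nitrogen appears 3 times in the SMILES.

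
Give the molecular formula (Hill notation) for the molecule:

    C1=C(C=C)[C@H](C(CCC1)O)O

C9H14O2

Heavy atoms from the SMILES: 9 C, 2 O.
Implicit hydrogens by atom environment:
  4 × C: 2 H each → 8
  4 × C: 1 H each → 4
  2 × O: 1 H each → 2
  1 × C: no H
  Total hydrogens = 14.
Molecular formula: C9H14O2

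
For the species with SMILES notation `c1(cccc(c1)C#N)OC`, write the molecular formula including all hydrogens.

Heavy atoms from the SMILES: 8 C, 1 N, 1 O.
Implicit hydrogens by atom environment:
  4 × C (aromatic): 1 H each → 4
  2 × C (aromatic): no H
  1 × C: 3 H
  1 × C: no H
  1 × N: no H
  1 × O: no H
  Total hydrogens = 7.
Molecular formula: C8H7NO

C8H7NO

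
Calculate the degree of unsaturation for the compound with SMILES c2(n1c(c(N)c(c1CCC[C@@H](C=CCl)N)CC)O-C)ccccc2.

8

Molecular formula from the SMILES: C19H26ClN3O.
DoU = (2C + 2 + N − H − X)/2 = (2·19 + 2 + 3 − 26 − 1)/2 = 16/2 = 8.
(Structurally: 2 ring(s) + 6 π bond(s) = 8.)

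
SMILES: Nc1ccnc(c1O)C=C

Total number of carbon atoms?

The symbol for carbon appears 7 times in the SMILES. Lowercase c denotes aromatic carbon and counts toward C.

7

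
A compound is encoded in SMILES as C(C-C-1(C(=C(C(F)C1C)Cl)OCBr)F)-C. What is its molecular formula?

Heavy atoms from the SMILES: 1 Br, 10 C, 1 Cl, 2 F, 1 O.
Implicit hydrogens by atom environment:
  3 × C: 2 H each → 6
  3 × C: no H
  2 × C: 3 H each → 6
  2 × C: 1 H each → 2
  2 × F: no H
  1 × Br: no H
  1 × Cl: no H
  1 × O: no H
  Total hydrogens = 14.
Molecular formula: C10H14BrClF2O

C10H14BrClF2O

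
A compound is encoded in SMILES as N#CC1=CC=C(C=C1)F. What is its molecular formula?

Heavy atoms from the SMILES: 7 C, 1 F, 1 N.
Implicit hydrogens by atom environment:
  4 × C (aromatic): 1 H each → 4
  2 × C (aromatic): no H
  1 × C: no H
  1 × F: no H
  1 × N: no H
  Total hydrogens = 4.
Molecular formula: C7H4FN

C7H4FN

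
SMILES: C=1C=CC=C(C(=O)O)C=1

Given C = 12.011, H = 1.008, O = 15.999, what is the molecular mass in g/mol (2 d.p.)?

Molecular formula: C7H6O2.
M = 7×12.011 + 6×1.008 + 2×15.999 = 122.12 g/mol.

122.12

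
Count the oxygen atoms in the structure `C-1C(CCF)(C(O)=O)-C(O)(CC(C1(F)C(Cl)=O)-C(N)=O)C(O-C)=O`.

7

The symbol for oxygen appears 7 times in the SMILES.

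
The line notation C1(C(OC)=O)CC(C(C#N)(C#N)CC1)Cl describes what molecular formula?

Heavy atoms from the SMILES: 10 C, 1 Cl, 2 N, 2 O.
Implicit hydrogens by atom environment:
  4 × C: no H
  3 × C: 2 H each → 6
  2 × C: 1 H each → 2
  2 × N: no H
  2 × O: no H
  1 × C: 3 H
  1 × Cl: no H
  Total hydrogens = 11.
Molecular formula: C10H11ClN2O2

C10H11ClN2O2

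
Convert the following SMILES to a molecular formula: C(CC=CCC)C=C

Heavy atoms from the SMILES: 8 C.
Implicit hydrogens by atom environment:
  4 × C: 2 H each → 8
  3 × C: 1 H each → 3
  1 × C: 3 H
  Total hydrogens = 14.
Molecular formula: C8H14

C8H14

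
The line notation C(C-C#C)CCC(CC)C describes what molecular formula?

Heavy atoms from the SMILES: 10 C.
Implicit hydrogens by atom environment:
  5 × C: 2 H each → 10
  2 × C: 3 H each → 6
  2 × C: 1 H each → 2
  1 × C: no H
  Total hydrogens = 18.
Molecular formula: C10H18

C10H18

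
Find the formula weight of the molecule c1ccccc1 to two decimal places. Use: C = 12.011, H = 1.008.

Molecular formula: C6H6.
M = 6×12.011 + 6×1.008 = 78.11 g/mol.

78.11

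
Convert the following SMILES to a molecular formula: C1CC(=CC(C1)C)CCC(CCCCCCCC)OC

C19H36O

Heavy atoms from the SMILES: 19 C, 1 O.
Implicit hydrogens by atom environment:
  12 × C: 2 H each → 24
  3 × C: 3 H each → 9
  3 × C: 1 H each → 3
  1 × C: no H
  1 × O: no H
  Total hydrogens = 36.
Molecular formula: C19H36O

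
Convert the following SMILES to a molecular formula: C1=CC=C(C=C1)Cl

Heavy atoms from the SMILES: 6 C, 1 Cl.
Implicit hydrogens by atom environment:
  5 × C (aromatic): 1 H each → 5
  1 × C (aromatic): no H
  1 × Cl: no H
  Total hydrogens = 5.
Molecular formula: C6H5Cl

C6H5Cl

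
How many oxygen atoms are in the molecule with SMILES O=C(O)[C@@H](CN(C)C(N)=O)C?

3

The symbol for oxygen appears 3 times in the SMILES.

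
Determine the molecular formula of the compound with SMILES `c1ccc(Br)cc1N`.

C6H6BrN

Heavy atoms from the SMILES: 1 Br, 6 C, 1 N.
Implicit hydrogens by atom environment:
  4 × C (aromatic): 1 H each → 4
  2 × C (aromatic): no H
  1 × Br: no H
  1 × N: 2 H
  Total hydrogens = 6.
Molecular formula: C6H6BrN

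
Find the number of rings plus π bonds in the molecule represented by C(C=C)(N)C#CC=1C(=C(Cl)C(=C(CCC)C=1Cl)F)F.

7

Molecular formula from the SMILES: C14H13Cl2F2N.
DoU = (2C + 2 + N − H − X)/2 = (2·14 + 2 + 1 − 13 − 4)/2 = 14/2 = 7.
(Structurally: 1 ring(s) + 6 π bond(s) = 7.)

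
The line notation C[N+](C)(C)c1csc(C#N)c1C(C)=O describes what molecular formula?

Heavy atoms from the SMILES: 10 C, 2 N, 1 O, 1 S.
Implicit hydrogens by atom environment:
  4 × C: 3 H each → 12
  3 × C (aromatic): no H
  2 × C: no H
  1 × C (aromatic): 1 H
  1 × N: no H
  1 × N (charge +1): no H
  1 × O: no H
  1 × S (aromatic): no H
  Total hydrogens = 13.
Net charge +1.
Molecular formula: C10H13N2OS+

C10H13N2OS+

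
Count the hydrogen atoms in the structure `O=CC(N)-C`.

Hydrogens are implicit in SMILES; fill each atom to its normal valence:
  2 × C: 1 H each → 2
  1 × C: 3 H
  1 × N: 2 H
  1 × O: no H
  Total hydrogens = 7.

7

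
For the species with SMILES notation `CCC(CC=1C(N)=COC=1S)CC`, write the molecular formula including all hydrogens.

Heavy atoms from the SMILES: 10 C, 1 N, 1 O, 1 S.
Implicit hydrogens by atom environment:
  3 × C: 2 H each → 6
  3 × C (aromatic): no H
  2 × C: 3 H each → 6
  1 × C (aromatic): 1 H
  1 × C: 1 H
  1 × N: 2 H
  1 × O (aromatic): no H
  1 × S: 1 H
  Total hydrogens = 17.
Molecular formula: C10H17NOS

C10H17NOS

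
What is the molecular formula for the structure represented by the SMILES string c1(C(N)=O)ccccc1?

C7H7NO

Heavy atoms from the SMILES: 7 C, 1 N, 1 O.
Implicit hydrogens by atom environment:
  5 × C (aromatic): 1 H each → 5
  1 × C (aromatic): no H
  1 × C: no H
  1 × N: 2 H
  1 × O: no H
  Total hydrogens = 7.
Molecular formula: C7H7NO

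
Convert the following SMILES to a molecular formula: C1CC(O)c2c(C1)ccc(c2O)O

Heavy atoms from the SMILES: 10 C, 3 O.
Implicit hydrogens by atom environment:
  4 × C (aromatic): no H
  3 × C: 2 H each → 6
  3 × O: 1 H each → 3
  2 × C (aromatic): 1 H each → 2
  1 × C: 1 H
  Total hydrogens = 12.
Molecular formula: C10H12O3

C10H12O3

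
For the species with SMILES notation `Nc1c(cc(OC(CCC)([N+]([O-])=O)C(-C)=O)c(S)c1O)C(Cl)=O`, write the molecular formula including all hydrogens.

Heavy atoms from the SMILES: 13 C, 1 Cl, 2 N, 6 O, 1 S.
Implicit hydrogens by atom environment:
  5 × C (aromatic): no H
  4 × O: no H
  3 × C: no H
  2 × C: 3 H each → 6
  2 × C: 2 H each → 4
  1 × C (aromatic): 1 H
  1 × Cl: no H
  1 × N: 2 H
  1 × N (charge +1): no H
  1 × O: 1 H
  1 × O (charge -1): no H
  1 × S: 1 H
  Total hydrogens = 15.
Molecular formula: C13H15ClN2O6S

C13H15ClN2O6S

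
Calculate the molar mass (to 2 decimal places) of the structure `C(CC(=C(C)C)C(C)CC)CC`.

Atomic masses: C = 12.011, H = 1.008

Molecular formula: C12H24.
M = 12×12.011 + 24×1.008 = 168.32 g/mol.

168.32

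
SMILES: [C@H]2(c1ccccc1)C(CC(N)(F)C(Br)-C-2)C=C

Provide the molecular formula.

C14H17BrFN

Heavy atoms from the SMILES: 1 Br, 14 C, 1 F, 1 N.
Implicit hydrogens by atom environment:
  5 × C (aromatic): 1 H each → 5
  4 × C: 1 H each → 4
  3 × C: 2 H each → 6
  1 × Br: no H
  1 × C: no H
  1 × C (aromatic): no H
  1 × F: no H
  1 × N: 2 H
  Total hydrogens = 17.
Molecular formula: C14H17BrFN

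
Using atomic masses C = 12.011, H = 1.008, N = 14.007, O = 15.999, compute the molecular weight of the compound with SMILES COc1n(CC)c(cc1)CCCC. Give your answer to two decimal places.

Molecular formula: C11H19NO.
M = 11×12.011 + 19×1.008 + 1×14.007 + 1×15.999 = 181.28 g/mol.

181.28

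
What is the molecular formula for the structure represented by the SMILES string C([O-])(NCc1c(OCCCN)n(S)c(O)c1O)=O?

C9H14N3O5S-

Heavy atoms from the SMILES: 9 C, 3 N, 5 O, 1 S.
Implicit hydrogens by atom environment:
  4 × C: 2 H each → 8
  4 × C (aromatic): no H
  2 × O: 1 H each → 2
  2 × O: no H
  1 × C: no H
  1 × N: 2 H
  1 × N: 1 H
  1 × N (aromatic): no H
  1 × O (charge -1): no H
  1 × S: 1 H
  Total hydrogens = 14.
Net charge -1.
Molecular formula: C9H14N3O5S-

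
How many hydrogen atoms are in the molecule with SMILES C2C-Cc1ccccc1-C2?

Hydrogens are implicit in SMILES; fill each atom to its normal valence:
  4 × C: 2 H each → 8
  4 × C (aromatic): 1 H each → 4
  2 × C (aromatic): no H
  Total hydrogens = 12.

12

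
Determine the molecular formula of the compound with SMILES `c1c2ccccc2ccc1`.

Heavy atoms from the SMILES: 10 C.
Implicit hydrogens by atom environment:
  8 × C (aromatic): 1 H each → 8
  2 × C (aromatic): no H
  Total hydrogens = 8.
Molecular formula: C10H8

C10H8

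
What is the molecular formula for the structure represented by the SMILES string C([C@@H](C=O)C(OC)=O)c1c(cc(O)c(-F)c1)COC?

C13H15FO5

Heavy atoms from the SMILES: 13 C, 1 F, 5 O.
Implicit hydrogens by atom environment:
  4 × C (aromatic): no H
  4 × O: no H
  2 × C: 3 H each → 6
  2 × C: 2 H each → 4
  2 × C (aromatic): 1 H each → 2
  2 × C: 1 H each → 2
  1 × C: no H
  1 × F: no H
  1 × O: 1 H
  Total hydrogens = 15.
Molecular formula: C13H15FO5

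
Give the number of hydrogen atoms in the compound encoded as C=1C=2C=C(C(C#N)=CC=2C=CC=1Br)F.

Hydrogens are implicit in SMILES; fill each atom to its normal valence:
  5 × C (aromatic): 1 H each → 5
  5 × C (aromatic): no H
  1 × Br: no H
  1 × C: no H
  1 × F: no H
  1 × N: no H
  Total hydrogens = 5.

5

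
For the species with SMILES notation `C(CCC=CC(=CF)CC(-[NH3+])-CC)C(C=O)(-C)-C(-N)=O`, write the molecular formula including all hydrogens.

Heavy atoms from the SMILES: 15 C, 1 F, 2 N, 2 O.
Implicit hydrogens by atom environment:
  5 × C: 2 H each → 10
  5 × C: 1 H each → 5
  3 × C: no H
  2 × C: 3 H each → 6
  2 × O: no H
  1 × F: no H
  1 × N (charge +1): 3 H
  1 × N: 2 H
  Total hydrogens = 26.
Net charge +1.
Molecular formula: C15H26FN2O2+

C15H26FN2O2+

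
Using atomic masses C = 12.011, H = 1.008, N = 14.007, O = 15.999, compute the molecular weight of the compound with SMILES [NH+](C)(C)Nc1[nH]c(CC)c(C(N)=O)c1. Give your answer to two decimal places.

Molecular formula: C9H17N4O+.
M = 9×12.011 + 17×1.008 + 4×14.007 + 1×15.999 = 197.26 g/mol.

197.26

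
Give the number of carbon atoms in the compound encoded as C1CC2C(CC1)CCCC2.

The symbol for carbon appears 10 times in the SMILES.

10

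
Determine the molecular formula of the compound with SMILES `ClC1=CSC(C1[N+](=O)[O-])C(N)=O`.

C5H5ClN2O3S

Heavy atoms from the SMILES: 5 C, 1 Cl, 2 N, 3 O, 1 S.
Implicit hydrogens by atom environment:
  3 × C: 1 H each → 3
  2 × C: no H
  2 × O: no H
  1 × Cl: no H
  1 × N: 2 H
  1 × N (charge +1): no H
  1 × O (charge -1): no H
  1 × S: no H
  Total hydrogens = 5.
Molecular formula: C5H5ClN2O3S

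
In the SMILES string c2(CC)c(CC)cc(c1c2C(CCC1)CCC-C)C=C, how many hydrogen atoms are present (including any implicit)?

30

Hydrogens are implicit in SMILES; fill each atom to its normal valence:
  9 × C: 2 H each → 18
  5 × C (aromatic): no H
  3 × C: 3 H each → 9
  2 × C: 1 H each → 2
  1 × C (aromatic): 1 H
  Total hydrogens = 30.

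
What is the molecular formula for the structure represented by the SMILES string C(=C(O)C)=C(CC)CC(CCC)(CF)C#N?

Heavy atoms from the SMILES: 13 C, 1 F, 1 N, 1 O.
Implicit hydrogens by atom environment:
  5 × C: 2 H each → 10
  5 × C: no H
  3 × C: 3 H each → 9
  1 × F: no H
  1 × N: no H
  1 × O: 1 H
  Total hydrogens = 20.
Molecular formula: C13H20FNO

C13H20FNO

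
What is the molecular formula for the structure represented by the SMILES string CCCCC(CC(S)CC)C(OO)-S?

C10H22O2S2

Heavy atoms from the SMILES: 10 C, 2 O, 2 S.
Implicit hydrogens by atom environment:
  5 × C: 2 H each → 10
  3 × C: 1 H each → 3
  2 × C: 3 H each → 6
  2 × S: 1 H each → 2
  1 × O: 1 H
  1 × O: no H
  Total hydrogens = 22.
Molecular formula: C10H22O2S2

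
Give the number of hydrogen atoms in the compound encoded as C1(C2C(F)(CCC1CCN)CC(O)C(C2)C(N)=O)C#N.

22

Hydrogens are implicit in SMILES; fill each atom to its normal valence:
  6 × C: 2 H each → 12
  5 × C: 1 H each → 5
  3 × C: no H
  2 × N: 2 H each → 4
  1 × F: no H
  1 × N: no H
  1 × O: 1 H
  1 × O: no H
  Total hydrogens = 22.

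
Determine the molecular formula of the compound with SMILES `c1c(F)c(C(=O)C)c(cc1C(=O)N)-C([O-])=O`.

Heavy atoms from the SMILES: 10 C, 1 F, 1 N, 4 O.
Implicit hydrogens by atom environment:
  4 × C (aromatic): no H
  3 × C: no H
  3 × O: no H
  2 × C (aromatic): 1 H each → 2
  1 × C: 3 H
  1 × F: no H
  1 × N: 2 H
  1 × O (charge -1): no H
  Total hydrogens = 7.
Net charge -1.
Molecular formula: C10H7FNO4-

C10H7FNO4-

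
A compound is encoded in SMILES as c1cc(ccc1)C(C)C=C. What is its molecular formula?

C10H12

Heavy atoms from the SMILES: 10 C.
Implicit hydrogens by atom environment:
  5 × C (aromatic): 1 H each → 5
  2 × C: 1 H each → 2
  1 × C: 3 H
  1 × C: 2 H
  1 × C (aromatic): no H
  Total hydrogens = 12.
Molecular formula: C10H12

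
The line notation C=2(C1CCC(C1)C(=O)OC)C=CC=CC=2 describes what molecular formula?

C13H16O2

Heavy atoms from the SMILES: 13 C, 2 O.
Implicit hydrogens by atom environment:
  5 × C (aromatic): 1 H each → 5
  3 × C: 2 H each → 6
  2 × C: 1 H each → 2
  2 × O: no H
  1 × C: 3 H
  1 × C: no H
  1 × C (aromatic): no H
  Total hydrogens = 16.
Molecular formula: C13H16O2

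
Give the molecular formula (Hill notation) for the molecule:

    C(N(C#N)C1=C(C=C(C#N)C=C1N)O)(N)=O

C9H7N5O2

Heavy atoms from the SMILES: 9 C, 5 N, 2 O.
Implicit hydrogens by atom environment:
  4 × C (aromatic): no H
  3 × C: no H
  3 × N: no H
  2 × C (aromatic): 1 H each → 2
  2 × N: 2 H each → 4
  1 × O: 1 H
  1 × O: no H
  Total hydrogens = 7.
Molecular formula: C9H7N5O2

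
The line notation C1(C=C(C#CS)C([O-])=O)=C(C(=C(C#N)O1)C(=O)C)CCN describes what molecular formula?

Heavy atoms from the SMILES: 14 C, 2 N, 4 O, 1 S.
Implicit hydrogens by atom environment:
  6 × C: no H
  4 × C (aromatic): no H
  2 × C: 2 H each → 4
  2 × O: no H
  1 × C: 3 H
  1 × C: 1 H
  1 × N: 2 H
  1 × N: no H
  1 × O (aromatic): no H
  1 × O (charge -1): no H
  1 × S: 1 H
  Total hydrogens = 11.
Net charge -1.
Molecular formula: C14H11N2O4S-

C14H11N2O4S-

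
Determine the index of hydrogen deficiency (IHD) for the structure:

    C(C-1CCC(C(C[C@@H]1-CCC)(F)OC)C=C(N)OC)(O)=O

3

Molecular formula from the SMILES: C15H26FNO4.
DoU = (2C + 2 + N − H − X)/2 = (2·15 + 2 + 1 − 26 − 1)/2 = 6/2 = 3.
(Structurally: 1 ring(s) + 2 π bond(s) = 3.)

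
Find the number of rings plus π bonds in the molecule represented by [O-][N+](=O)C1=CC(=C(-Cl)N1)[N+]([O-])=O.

Molecular formula from the SMILES: C4H2ClN3O4.
DoU = (2C + 2 + N − H − X)/2 = (2·4 + 2 + 3 − 2 − 1)/2 = 10/2 = 5.
(Structurally: 1 ring(s) + 4 π bond(s) = 5.)

5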